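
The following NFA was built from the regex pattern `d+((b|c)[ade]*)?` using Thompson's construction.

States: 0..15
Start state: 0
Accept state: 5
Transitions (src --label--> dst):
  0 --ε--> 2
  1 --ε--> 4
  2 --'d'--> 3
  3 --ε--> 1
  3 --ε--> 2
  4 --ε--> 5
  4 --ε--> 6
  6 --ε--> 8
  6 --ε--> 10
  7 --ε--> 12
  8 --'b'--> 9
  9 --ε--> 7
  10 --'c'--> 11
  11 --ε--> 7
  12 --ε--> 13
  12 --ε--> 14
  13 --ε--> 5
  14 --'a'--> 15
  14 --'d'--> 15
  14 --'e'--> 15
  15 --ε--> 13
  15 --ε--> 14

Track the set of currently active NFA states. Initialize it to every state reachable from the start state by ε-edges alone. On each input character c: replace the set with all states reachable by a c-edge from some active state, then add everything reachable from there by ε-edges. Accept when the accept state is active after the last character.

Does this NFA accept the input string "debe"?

initial (ε-close {0}): {0,2}
'd' @ 1: {1,2,3,4,5,6,8,10}  [accepting]
'e' @ 2: {}  — state set empty
rest 'be' ignored (set empty)
end set {} — state 5 not in

Answer: REJECT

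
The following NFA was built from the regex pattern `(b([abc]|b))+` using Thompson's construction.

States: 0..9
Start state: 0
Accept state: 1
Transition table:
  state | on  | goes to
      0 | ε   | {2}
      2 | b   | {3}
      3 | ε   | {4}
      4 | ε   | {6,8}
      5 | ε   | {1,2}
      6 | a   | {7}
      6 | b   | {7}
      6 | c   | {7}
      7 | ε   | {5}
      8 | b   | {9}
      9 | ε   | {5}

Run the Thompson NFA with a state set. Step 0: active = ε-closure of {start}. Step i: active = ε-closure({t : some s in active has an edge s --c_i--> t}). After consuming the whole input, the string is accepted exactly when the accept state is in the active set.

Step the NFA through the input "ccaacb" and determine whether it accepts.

S₀ = ε-closure({0}) = {0,2}
'c' @ 1: {}  — dead — no transitions
rest 'caacb' ignored (set empty)
final: {}; accept 1 not in set

Answer: REJECT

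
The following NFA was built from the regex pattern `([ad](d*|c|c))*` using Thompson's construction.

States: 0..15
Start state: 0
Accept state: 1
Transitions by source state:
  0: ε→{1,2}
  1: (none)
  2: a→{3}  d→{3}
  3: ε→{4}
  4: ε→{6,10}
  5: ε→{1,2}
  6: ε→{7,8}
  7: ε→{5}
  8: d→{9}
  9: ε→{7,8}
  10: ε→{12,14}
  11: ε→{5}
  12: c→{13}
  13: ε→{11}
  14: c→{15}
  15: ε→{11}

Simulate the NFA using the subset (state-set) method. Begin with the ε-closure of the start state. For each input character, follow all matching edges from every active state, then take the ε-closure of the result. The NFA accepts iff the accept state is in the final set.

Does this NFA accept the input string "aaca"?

start: ε-closure({0}) = {0,1,2}
'a' @ 1: {1,2,3,4,5,6,7,8,10,12,14}  (accept∈set)
'a' @ 2: {1,2,3,4,5,6,7,8,10,12,14}  (accept∈set)
'c' @ 3: {1,2,5,11,13,15}  (accept∈set)
'a' @ 4: {1,2,3,4,5,6,7,8,10,12,14}  (accept∈set)
after full input: {1,2,3,4,5,6,7,8,10,12,14}  (accept=1 in)

Answer: ACCEPT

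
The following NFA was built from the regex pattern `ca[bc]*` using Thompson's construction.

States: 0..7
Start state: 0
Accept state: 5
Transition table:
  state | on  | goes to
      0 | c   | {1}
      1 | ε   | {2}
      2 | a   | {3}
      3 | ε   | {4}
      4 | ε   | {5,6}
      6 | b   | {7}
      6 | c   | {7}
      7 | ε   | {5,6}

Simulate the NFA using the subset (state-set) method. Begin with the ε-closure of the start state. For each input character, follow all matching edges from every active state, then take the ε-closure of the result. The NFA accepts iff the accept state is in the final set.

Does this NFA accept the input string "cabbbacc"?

Answer: REJECT

Derivation:
start: ε-closure({0}) = {0}
'c' @ 1: {1,2}
'a' @ 2: {3,4,5,6}  [accepting]
'b' @ 3: {5,6,7}  [accepting]
'b' @ 4: {5,6,7}  [accepting]
'b' @ 5: {5,6,7}  [accepting]
'a' @ 6: {}  — dead — no transitions
rest 'cc' ignored (set empty)
final: {}; accept 5 not in set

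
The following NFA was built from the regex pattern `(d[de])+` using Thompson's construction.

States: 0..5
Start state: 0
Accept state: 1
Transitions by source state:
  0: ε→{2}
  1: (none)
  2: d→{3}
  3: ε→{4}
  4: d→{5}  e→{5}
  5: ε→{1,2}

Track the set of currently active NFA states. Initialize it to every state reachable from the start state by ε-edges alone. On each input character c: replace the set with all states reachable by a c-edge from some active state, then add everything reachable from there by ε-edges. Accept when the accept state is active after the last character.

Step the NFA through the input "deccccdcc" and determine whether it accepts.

Answer: REJECT

Derivation:
S₀ = ε-closure({0}) = {0,2}
'd' @ 1: {3,4}
'e' @ 2: {1,2,5}  (accept∈set)
'c' @ 3: {}  — no active states
rest 'cccdcc' ignored (set empty)
final: {}; accept 1 not in set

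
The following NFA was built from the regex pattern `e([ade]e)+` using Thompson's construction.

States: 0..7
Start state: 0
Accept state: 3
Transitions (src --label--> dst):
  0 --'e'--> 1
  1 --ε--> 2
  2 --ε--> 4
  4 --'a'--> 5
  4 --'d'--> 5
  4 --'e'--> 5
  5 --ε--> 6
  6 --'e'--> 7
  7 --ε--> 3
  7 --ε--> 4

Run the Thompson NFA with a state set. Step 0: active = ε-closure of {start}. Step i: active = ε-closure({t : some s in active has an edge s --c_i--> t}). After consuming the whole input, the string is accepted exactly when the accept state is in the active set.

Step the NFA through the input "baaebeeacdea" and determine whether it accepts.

initial (ε-close {0}): {0}
'b' @ 1: {}  — no active states
rest 'aaebeeacdea' ignored (set empty)
end set {} — state 3 not in

Answer: REJECT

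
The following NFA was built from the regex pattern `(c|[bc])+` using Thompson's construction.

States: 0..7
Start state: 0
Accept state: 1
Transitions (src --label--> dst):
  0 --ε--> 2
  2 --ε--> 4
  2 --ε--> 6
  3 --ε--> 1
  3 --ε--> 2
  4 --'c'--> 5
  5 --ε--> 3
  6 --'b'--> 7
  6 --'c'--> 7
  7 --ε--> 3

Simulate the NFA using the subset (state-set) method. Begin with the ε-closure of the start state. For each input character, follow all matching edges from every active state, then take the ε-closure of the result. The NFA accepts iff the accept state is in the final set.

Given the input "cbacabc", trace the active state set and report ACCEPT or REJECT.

Answer: REJECT

Derivation:
S₀ = ε-closure({0}) = {0,2,4,6}
'c' @ 1: {1,2,3,4,5,6,7}  [accepting]
'b' @ 2: {1,2,3,4,6,7}  [accepting]
'a' @ 3: {}  — no active states
rest 'cabc' ignored (set empty)
end set {} — state 1 not in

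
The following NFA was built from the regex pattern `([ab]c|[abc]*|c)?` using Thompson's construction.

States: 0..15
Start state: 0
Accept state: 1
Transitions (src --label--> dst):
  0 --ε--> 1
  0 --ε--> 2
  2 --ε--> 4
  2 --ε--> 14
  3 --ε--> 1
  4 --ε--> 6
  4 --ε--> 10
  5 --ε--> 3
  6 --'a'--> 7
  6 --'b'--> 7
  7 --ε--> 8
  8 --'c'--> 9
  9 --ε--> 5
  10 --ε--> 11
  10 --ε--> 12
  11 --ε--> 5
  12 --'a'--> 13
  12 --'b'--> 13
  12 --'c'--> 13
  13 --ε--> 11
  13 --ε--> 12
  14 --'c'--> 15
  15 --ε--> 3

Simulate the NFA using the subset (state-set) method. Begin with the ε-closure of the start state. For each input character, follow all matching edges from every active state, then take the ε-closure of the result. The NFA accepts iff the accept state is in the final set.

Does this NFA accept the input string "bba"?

Answer: ACCEPT

Trace:
start: ε-closure({0}) = {0,1,2,3,4,5,6,10,11,12,14}
'b' @ 1: {1,3,5,7,8,11,12,13}  ✓accept
'b' @ 2: {1,3,5,11,12,13}  ✓accept
'a' @ 3: {1,3,5,11,12,13}  ✓accept
final: {1,3,5,11,12,13}; accept 1 in set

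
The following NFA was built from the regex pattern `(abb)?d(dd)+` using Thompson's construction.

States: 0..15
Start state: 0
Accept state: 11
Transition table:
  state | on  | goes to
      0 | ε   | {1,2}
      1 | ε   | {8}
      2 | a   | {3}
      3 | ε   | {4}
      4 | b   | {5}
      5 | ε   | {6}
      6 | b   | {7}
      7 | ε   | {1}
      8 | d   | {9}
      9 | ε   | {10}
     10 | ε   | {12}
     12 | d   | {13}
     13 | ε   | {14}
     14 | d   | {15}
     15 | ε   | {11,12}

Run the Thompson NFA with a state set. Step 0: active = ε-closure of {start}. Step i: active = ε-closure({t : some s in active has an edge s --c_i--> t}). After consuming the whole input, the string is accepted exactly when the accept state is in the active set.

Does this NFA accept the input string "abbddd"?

Answer: ACCEPT

Derivation:
start: ε-closure({0}) = {0,1,2,8}
'a' @ 1: {3,4}
'b' @ 2: {5,6}
'b' @ 3: {1,7,8}
'd' @ 4: {9,10,12}
'd' @ 5: {13,14}
'd' @ 6: {11,12,15}  ✓accept
final: {11,12,15}; accept 11 in set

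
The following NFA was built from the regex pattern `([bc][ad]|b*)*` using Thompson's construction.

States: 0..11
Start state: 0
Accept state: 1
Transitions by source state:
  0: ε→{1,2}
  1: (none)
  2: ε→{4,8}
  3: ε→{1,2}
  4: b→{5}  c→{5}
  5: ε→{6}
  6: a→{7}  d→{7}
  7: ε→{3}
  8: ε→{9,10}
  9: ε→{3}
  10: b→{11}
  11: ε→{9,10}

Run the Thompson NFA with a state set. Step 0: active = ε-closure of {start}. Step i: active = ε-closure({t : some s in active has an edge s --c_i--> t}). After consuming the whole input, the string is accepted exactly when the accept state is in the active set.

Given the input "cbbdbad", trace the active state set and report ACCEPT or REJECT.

Answer: REJECT

Derivation:
initial (ε-close {0}): {0,1,2,3,4,8,9,10}
'c' @ 1: {5,6}
'b' @ 2: {}  — no active states
rest 'bdbad' ignored (set empty)
final: {}; accept 1 not in set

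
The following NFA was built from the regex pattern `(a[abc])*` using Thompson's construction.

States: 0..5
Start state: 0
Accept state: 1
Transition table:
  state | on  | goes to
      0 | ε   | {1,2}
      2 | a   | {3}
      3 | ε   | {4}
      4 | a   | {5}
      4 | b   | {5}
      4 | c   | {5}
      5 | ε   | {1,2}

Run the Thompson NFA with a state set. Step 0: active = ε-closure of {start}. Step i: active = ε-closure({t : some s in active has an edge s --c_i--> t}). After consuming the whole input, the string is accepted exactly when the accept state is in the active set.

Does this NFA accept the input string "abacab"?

start: ε-closure({0}) = {0,1,2}
'a' @ 1: {3,4}
'b' @ 2: {1,2,5}  (accept∈set)
'a' @ 3: {3,4}
'c' @ 4: {1,2,5}  (accept∈set)
'a' @ 5: {3,4}
'b' @ 6: {1,2,5}  (accept∈set)
final: {1,2,5}; accept 1 in set

Answer: ACCEPT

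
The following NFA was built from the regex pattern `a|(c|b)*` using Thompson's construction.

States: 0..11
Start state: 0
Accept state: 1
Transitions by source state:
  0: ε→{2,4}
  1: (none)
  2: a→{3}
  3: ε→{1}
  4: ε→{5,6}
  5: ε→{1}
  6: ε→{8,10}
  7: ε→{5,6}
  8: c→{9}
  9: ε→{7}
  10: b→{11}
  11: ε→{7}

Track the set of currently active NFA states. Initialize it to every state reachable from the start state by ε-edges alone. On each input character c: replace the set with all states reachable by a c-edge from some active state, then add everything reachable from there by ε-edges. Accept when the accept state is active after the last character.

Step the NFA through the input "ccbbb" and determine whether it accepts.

Answer: ACCEPT

Derivation:
S₀ = ε-closure({0}) = {0,1,2,4,5,6,8,10}
'c' @ 1: {1,5,6,7,8,9,10}  [accepting]
'c' @ 2: {1,5,6,7,8,9,10}  [accepting]
'b' @ 3: {1,5,6,7,8,10,11}  [accepting]
'b' @ 4: {1,5,6,7,8,10,11}  [accepting]
'b' @ 5: {1,5,6,7,8,10,11}  [accepting]
after full input: {1,5,6,7,8,10,11}  (accept=1 in)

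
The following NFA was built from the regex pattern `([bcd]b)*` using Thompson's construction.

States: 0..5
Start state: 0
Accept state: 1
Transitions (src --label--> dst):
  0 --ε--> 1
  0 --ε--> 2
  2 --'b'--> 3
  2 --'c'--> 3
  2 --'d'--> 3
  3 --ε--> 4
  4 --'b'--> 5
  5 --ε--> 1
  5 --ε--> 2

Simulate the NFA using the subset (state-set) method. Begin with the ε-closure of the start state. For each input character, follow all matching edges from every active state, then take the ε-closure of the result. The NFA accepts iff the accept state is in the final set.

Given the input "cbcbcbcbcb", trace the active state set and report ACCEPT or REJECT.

start: ε-closure({0}) = {0,1,2}
'c' @ 1: {3,4}
'b' @ 2: {1,2,5}  (accept∈set)
'c' @ 3: {3,4}
'b' @ 4: {1,2,5}  (accept∈set)
'c' @ 5: {3,4}
'b' @ 6: {1,2,5}  (accept∈set)
'c' @ 7: {3,4}
'b' @ 8: {1,2,5}  (accept∈set)
'c' @ 9: {3,4}
'b' @ 10: {1,2,5}  (accept∈set)
after full input: {1,2,5}  (accept=1 in)

Answer: ACCEPT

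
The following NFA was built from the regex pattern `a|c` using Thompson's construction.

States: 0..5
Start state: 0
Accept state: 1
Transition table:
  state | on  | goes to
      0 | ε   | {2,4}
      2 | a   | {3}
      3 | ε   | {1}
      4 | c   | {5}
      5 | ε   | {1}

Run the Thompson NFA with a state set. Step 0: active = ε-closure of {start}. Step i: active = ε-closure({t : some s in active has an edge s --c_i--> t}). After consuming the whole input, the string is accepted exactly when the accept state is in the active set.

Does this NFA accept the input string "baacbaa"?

initial (ε-close {0}): {0,2,4}
'b' @ 1: {}  — state set empty
rest 'aacbaa' ignored (set empty)
after full input: {}  (accept=1 not in)

Answer: REJECT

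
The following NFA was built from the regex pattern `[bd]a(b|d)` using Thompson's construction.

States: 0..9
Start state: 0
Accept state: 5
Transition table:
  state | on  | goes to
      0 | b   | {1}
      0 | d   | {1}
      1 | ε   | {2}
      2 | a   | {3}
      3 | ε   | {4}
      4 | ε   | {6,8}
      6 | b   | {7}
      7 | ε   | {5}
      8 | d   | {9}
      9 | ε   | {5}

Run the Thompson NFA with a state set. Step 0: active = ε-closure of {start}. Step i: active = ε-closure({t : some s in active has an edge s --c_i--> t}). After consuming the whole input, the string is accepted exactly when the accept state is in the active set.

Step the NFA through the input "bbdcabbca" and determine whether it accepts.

S₀ = ε-closure({0}) = {0}
'b' @ 1: {1,2}
'b' @ 2: {}  — no active states
rest 'dcabbca' ignored (set empty)
end set {} — state 5 not in

Answer: REJECT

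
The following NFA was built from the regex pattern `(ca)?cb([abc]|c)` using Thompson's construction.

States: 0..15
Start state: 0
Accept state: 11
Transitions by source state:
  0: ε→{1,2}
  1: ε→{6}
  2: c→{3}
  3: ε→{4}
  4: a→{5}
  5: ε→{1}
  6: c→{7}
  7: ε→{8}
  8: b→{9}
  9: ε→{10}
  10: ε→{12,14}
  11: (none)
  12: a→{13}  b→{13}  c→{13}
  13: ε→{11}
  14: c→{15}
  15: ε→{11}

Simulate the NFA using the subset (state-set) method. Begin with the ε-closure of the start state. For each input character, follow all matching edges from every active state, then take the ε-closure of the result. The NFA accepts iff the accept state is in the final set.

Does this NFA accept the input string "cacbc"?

S₀ = ε-closure({0}) = {0,1,2,6}
'c' @ 1: {3,4,7,8}
'a' @ 2: {1,5,6}
'c' @ 3: {7,8}
'b' @ 4: {9,10,12,14}
'c' @ 5: {11,13,15}  [accepting]
after full input: {11,13,15}  (accept=11 in)

Answer: ACCEPT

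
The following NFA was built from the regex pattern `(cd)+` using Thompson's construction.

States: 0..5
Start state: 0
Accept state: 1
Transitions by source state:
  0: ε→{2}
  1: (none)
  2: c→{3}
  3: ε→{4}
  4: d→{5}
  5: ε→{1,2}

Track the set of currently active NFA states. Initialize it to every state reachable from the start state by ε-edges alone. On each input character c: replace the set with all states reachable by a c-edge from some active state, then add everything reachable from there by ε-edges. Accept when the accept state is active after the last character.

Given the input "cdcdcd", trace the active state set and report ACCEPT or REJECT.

Answer: ACCEPT

Trace:
S₀ = ε-closure({0}) = {0,2}
'c' @ 1: {3,4}
'd' @ 2: {1,2,5}  [accepting]
'c' @ 3: {3,4}
'd' @ 4: {1,2,5}  [accepting]
'c' @ 5: {3,4}
'd' @ 6: {1,2,5}  [accepting]
final: {1,2,5}; accept 1 in set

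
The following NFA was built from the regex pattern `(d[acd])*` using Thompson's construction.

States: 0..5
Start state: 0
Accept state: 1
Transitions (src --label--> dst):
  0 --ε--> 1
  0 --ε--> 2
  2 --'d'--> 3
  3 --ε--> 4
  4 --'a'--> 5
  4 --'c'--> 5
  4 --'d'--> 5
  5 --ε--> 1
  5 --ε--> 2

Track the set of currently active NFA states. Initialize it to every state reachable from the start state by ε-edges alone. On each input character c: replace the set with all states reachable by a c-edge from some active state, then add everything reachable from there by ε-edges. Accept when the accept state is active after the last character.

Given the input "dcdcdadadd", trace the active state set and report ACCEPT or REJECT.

Answer: ACCEPT

Steps:
initial (ε-close {0}): {0,1,2}
'd' @ 1: {3,4}
'c' @ 2: {1,2,5}  ✓accept
'd' @ 3: {3,4}
'c' @ 4: {1,2,5}  ✓accept
'd' @ 5: {3,4}
'a' @ 6: {1,2,5}  ✓accept
'd' @ 7: {3,4}
'a' @ 8: {1,2,5}  ✓accept
'd' @ 9: {3,4}
'd' @ 10: {1,2,5}  ✓accept
after full input: {1,2,5}  (accept=1 in)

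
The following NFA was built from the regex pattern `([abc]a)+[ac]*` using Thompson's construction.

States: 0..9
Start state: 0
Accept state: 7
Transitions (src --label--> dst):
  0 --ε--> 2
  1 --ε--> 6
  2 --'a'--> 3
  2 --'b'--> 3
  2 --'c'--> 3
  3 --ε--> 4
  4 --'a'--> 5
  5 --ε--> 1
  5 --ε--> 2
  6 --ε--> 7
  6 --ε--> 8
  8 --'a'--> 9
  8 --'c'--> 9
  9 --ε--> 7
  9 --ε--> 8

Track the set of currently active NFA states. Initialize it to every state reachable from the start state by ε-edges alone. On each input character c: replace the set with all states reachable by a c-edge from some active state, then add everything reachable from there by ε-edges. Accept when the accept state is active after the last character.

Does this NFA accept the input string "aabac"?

S₀ = ε-closure({0}) = {0,2}
'a' @ 1: {3,4}
'a' @ 2: {1,2,5,6,7,8}  [accepting]
'b' @ 3: {3,4}
'a' @ 4: {1,2,5,6,7,8}  [accepting]
'c' @ 5: {3,4,7,8,9}  [accepting]
end set {3,4,7,8,9} — state 7 in

Answer: ACCEPT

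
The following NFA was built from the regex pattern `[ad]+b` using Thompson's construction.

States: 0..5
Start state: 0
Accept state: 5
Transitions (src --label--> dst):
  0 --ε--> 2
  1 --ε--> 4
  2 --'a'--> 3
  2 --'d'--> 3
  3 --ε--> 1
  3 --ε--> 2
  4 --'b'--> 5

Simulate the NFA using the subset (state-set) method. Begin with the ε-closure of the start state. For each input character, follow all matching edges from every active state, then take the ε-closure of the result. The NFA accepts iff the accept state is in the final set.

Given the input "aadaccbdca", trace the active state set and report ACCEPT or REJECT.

Answer: REJECT

Steps:
start: ε-closure({0}) = {0,2}
'a' @ 1: {1,2,3,4}
'a' @ 2: {1,2,3,4}
'd' @ 3: {1,2,3,4}
'a' @ 4: {1,2,3,4}
'c' @ 5: {}  — no active states
rest 'cbdca' ignored (set empty)
final: {}; accept 5 not in set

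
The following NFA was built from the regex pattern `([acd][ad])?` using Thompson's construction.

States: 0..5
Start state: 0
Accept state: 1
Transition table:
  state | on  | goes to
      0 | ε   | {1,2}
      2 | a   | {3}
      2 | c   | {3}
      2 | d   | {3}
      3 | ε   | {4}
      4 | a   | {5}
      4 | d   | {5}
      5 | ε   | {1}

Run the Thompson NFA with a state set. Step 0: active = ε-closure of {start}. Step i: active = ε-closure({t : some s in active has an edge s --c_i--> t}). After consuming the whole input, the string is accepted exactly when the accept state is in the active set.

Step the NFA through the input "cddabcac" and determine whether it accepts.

S₀ = ε-closure({0}) = {0,1,2}
'c' @ 1: {3,4}
'd' @ 2: {1,5}  (accept∈set)
'd' @ 3: {}  — dead — no transitions
rest 'abcac' ignored (set empty)
final: {}; accept 1 not in set

Answer: REJECT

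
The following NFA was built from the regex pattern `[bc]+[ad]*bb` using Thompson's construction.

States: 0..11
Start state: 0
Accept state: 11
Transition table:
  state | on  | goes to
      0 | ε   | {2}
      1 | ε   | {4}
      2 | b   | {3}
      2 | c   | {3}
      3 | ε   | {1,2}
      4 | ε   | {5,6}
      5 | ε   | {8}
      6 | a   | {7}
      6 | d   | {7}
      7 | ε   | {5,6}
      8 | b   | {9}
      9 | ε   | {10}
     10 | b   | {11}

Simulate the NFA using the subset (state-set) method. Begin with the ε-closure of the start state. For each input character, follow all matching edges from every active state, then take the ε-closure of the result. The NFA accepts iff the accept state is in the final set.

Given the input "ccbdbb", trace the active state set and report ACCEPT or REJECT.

Answer: ACCEPT

Steps:
initial (ε-close {0}): {0,2}
'c' @ 1: {1,2,3,4,5,6,8}
'c' @ 2: {1,2,3,4,5,6,8}
'b' @ 3: {1,2,3,4,5,6,8,9,10}
'd' @ 4: {5,6,7,8}
'b' @ 5: {9,10}
'b' @ 6: {11}  [accepting]
end set {11} — state 11 in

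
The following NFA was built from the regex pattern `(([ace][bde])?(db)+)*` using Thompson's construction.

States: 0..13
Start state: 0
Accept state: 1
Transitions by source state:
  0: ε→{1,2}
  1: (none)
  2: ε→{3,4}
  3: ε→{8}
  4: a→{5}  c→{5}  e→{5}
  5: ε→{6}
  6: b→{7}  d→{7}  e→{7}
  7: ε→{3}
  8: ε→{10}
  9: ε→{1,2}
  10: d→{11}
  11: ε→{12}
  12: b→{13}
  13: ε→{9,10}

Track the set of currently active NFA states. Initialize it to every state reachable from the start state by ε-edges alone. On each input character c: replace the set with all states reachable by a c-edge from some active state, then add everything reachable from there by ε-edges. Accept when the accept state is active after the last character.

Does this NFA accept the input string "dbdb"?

Answer: ACCEPT

Trace:
initial (ε-close {0}): {0,1,2,3,4,8,10}
'd' @ 1: {11,12}
'b' @ 2: {1,2,3,4,8,9,10,13}  [accepting]
'd' @ 3: {11,12}
'b' @ 4: {1,2,3,4,8,9,10,13}  [accepting]
final: {1,2,3,4,8,9,10,13}; accept 1 in set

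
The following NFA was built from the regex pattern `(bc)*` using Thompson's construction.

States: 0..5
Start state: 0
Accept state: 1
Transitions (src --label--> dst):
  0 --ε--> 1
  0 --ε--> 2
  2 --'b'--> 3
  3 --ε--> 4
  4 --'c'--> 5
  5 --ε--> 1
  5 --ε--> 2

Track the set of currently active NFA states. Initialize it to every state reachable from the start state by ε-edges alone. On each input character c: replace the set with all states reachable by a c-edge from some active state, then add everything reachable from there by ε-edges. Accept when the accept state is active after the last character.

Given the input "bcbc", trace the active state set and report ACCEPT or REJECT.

start: ε-closure({0}) = {0,1,2}
'b' @ 1: {3,4}
'c' @ 2: {1,2,5}  (accept∈set)
'b' @ 3: {3,4}
'c' @ 4: {1,2,5}  (accept∈set)
final: {1,2,5}; accept 1 in set

Answer: ACCEPT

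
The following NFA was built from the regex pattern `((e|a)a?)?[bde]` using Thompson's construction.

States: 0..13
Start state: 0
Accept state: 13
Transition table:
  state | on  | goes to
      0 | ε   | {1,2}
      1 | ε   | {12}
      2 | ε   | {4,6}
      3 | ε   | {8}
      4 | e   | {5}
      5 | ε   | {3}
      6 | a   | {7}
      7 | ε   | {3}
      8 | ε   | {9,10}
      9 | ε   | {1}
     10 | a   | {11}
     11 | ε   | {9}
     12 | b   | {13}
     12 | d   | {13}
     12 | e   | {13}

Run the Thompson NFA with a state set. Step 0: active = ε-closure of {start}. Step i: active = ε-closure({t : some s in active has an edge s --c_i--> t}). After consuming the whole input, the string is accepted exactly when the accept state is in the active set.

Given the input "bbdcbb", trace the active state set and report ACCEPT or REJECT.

Answer: REJECT

Derivation:
initial (ε-close {0}): {0,1,2,4,6,12}
'b' @ 1: {13}  [accepting]
'b' @ 2: {}  — dead — no transitions
rest 'dcbb' ignored (set empty)
final: {}; accept 13 not in set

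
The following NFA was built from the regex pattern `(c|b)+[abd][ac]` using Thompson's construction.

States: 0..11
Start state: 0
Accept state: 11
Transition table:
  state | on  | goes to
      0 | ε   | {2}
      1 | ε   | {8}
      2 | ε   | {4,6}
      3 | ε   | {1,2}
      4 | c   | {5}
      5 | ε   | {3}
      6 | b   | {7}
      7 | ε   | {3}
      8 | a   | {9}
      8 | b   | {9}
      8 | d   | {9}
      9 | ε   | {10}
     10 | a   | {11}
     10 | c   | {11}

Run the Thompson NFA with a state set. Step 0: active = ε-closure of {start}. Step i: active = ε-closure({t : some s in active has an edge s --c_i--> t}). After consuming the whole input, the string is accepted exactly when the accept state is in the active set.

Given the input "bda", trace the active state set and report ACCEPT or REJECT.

Answer: ACCEPT

Steps:
S₀ = ε-closure({0}) = {0,2,4,6}
'b' @ 1: {1,2,3,4,6,7,8}
'd' @ 2: {9,10}
'a' @ 3: {11}  [accepting]
final: {11}; accept 11 in set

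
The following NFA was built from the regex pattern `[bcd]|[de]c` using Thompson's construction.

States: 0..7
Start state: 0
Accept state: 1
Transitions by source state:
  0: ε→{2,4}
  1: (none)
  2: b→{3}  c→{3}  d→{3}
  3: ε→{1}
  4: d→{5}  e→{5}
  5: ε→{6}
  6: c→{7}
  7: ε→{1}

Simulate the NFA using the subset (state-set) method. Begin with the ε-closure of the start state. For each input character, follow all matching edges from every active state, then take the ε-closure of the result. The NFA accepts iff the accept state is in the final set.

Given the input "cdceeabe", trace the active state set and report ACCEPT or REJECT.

initial (ε-close {0}): {0,2,4}
'c' @ 1: {1,3}  (accept∈set)
'd' @ 2: {}  — no active states
rest 'ceeabe' ignored (set empty)
final: {}; accept 1 not in set

Answer: REJECT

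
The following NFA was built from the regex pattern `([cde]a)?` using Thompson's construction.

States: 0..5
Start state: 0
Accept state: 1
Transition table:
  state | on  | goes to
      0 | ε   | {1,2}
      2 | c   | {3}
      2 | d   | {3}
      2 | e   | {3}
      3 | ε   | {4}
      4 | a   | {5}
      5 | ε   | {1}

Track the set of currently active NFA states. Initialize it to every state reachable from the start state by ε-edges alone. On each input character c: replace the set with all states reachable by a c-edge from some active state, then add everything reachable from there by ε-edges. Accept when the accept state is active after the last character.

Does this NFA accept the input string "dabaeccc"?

Answer: REJECT

Trace:
S₀ = ε-closure({0}) = {0,1,2}
'd' @ 1: {3,4}
'a' @ 2: {1,5}  [accepting]
'b' @ 3: {}  — state set empty
rest 'aeccc' ignored (set empty)
final: {}; accept 1 not in set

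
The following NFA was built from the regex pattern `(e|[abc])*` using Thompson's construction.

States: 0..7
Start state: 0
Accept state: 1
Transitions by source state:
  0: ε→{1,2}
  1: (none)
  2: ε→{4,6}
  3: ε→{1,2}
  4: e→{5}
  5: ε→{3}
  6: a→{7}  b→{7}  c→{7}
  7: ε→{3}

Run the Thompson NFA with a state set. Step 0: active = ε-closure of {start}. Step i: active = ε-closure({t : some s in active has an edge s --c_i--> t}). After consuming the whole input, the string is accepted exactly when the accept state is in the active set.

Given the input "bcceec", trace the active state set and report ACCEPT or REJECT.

Answer: ACCEPT

Derivation:
start: ε-closure({0}) = {0,1,2,4,6}
'b' @ 1: {1,2,3,4,6,7}  (accept∈set)
'c' @ 2: {1,2,3,4,6,7}  (accept∈set)
'c' @ 3: {1,2,3,4,6,7}  (accept∈set)
'e' @ 4: {1,2,3,4,5,6}  (accept∈set)
'e' @ 5: {1,2,3,4,5,6}  (accept∈set)
'c' @ 6: {1,2,3,4,6,7}  (accept∈set)
final: {1,2,3,4,6,7}; accept 1 in set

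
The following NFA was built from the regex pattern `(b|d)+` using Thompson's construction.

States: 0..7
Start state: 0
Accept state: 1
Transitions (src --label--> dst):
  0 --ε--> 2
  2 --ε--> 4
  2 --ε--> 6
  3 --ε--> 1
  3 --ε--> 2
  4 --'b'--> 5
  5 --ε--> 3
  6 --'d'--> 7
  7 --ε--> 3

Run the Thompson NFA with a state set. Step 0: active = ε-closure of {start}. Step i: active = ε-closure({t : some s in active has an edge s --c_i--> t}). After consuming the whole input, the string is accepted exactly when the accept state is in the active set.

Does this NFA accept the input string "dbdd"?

Answer: ACCEPT

Trace:
initial (ε-close {0}): {0,2,4,6}
'd' @ 1: {1,2,3,4,6,7}  (accept∈set)
'b' @ 2: {1,2,3,4,5,6}  (accept∈set)
'd' @ 3: {1,2,3,4,6,7}  (accept∈set)
'd' @ 4: {1,2,3,4,6,7}  (accept∈set)
end set {1,2,3,4,6,7} — state 1 in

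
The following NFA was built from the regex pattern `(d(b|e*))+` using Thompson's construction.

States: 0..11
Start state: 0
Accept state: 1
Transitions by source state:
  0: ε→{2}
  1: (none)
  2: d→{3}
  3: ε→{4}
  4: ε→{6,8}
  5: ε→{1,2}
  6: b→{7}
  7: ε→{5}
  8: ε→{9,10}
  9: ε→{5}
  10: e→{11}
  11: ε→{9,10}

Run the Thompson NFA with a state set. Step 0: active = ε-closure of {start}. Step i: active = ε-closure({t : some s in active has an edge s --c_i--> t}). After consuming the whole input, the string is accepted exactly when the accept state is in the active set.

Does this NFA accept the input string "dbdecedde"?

S₀ = ε-closure({0}) = {0,2}
'd' @ 1: {1,2,3,4,5,6,8,9,10}  ✓accept
'b' @ 2: {1,2,5,7}  ✓accept
'd' @ 3: {1,2,3,4,5,6,8,9,10}  ✓accept
'e' @ 4: {1,2,5,9,10,11}  ✓accept
'c' @ 5: {}  — dead — no transitions
rest 'edde' ignored (set empty)
end set {} — state 1 not in

Answer: REJECT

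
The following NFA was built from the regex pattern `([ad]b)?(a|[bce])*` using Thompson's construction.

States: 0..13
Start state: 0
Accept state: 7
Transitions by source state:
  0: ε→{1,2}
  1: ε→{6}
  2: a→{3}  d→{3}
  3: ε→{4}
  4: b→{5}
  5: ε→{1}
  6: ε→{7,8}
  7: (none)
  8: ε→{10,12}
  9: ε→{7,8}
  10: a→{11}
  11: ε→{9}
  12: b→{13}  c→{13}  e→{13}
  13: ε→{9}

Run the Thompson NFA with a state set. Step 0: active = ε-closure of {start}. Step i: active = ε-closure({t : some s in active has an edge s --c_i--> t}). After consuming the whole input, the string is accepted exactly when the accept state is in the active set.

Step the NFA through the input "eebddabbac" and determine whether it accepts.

start: ε-closure({0}) = {0,1,2,6,7,8,10,12}
'e' @ 1: {7,8,9,10,12,13}  (accept∈set)
'e' @ 2: {7,8,9,10,12,13}  (accept∈set)
'b' @ 3: {7,8,9,10,12,13}  (accept∈set)
'd' @ 4: {}  — no active states
rest 'dabbac' ignored (set empty)
end set {} — state 7 not in

Answer: REJECT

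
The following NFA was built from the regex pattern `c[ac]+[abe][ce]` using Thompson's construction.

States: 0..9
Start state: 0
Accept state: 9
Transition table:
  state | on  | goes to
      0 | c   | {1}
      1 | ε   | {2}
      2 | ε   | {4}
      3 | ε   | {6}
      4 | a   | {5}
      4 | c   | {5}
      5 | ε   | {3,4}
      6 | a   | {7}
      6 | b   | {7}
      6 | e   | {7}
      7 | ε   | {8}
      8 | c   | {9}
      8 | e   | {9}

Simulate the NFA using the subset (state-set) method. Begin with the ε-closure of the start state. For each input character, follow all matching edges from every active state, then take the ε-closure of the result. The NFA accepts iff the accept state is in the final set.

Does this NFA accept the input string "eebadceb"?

Answer: REJECT

Derivation:
initial (ε-close {0}): {0}
'e' @ 1: {}  — state set empty
rest 'ebadceb' ignored (set empty)
end set {} — state 9 not in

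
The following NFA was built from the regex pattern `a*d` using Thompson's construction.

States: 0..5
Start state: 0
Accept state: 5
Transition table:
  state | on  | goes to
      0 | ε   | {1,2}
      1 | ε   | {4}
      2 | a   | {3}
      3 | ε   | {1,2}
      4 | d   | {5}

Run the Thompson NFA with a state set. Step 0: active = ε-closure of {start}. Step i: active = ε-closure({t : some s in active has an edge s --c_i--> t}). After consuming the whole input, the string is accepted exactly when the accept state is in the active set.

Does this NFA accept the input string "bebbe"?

S₀ = ε-closure({0}) = {0,1,2,4}
'b' @ 1: {}  — dead — no transitions
rest 'ebbe' ignored (set empty)
after full input: {}  (accept=5 not in)

Answer: REJECT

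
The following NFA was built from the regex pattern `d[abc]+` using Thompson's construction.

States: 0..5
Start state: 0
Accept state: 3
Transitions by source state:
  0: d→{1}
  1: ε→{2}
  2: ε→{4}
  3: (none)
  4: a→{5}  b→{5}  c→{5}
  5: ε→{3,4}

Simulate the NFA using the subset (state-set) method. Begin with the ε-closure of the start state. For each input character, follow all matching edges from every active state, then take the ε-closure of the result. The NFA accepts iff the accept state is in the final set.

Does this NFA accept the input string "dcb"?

Answer: ACCEPT

Steps:
start: ε-closure({0}) = {0}
'd' @ 1: {1,2,4}
'c' @ 2: {3,4,5}  (accept∈set)
'b' @ 3: {3,4,5}  (accept∈set)
final: {3,4,5}; accept 3 in set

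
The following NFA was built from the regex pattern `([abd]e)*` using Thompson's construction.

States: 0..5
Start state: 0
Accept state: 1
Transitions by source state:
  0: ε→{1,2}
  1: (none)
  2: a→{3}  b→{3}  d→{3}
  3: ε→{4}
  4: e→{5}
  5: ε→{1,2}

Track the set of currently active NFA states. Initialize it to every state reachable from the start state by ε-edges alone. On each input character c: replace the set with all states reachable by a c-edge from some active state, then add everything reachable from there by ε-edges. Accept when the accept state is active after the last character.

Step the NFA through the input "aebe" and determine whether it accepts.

S₀ = ε-closure({0}) = {0,1,2}
'a' @ 1: {3,4}
'e' @ 2: {1,2,5}  (accept∈set)
'b' @ 3: {3,4}
'e' @ 4: {1,2,5}  (accept∈set)
final: {1,2,5}; accept 1 in set

Answer: ACCEPT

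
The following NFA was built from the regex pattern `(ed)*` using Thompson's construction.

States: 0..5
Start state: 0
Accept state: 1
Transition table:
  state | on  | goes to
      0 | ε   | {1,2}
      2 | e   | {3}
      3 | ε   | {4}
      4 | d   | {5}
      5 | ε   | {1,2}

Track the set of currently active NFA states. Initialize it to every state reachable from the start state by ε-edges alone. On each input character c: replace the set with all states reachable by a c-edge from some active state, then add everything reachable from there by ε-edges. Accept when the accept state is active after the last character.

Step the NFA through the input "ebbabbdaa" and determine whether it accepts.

Answer: REJECT

Trace:
S₀ = ε-closure({0}) = {0,1,2}
'e' @ 1: {3,4}
'b' @ 2: {}  — dead — no transitions
rest 'babbdaa' ignored (set empty)
after full input: {}  (accept=1 not in)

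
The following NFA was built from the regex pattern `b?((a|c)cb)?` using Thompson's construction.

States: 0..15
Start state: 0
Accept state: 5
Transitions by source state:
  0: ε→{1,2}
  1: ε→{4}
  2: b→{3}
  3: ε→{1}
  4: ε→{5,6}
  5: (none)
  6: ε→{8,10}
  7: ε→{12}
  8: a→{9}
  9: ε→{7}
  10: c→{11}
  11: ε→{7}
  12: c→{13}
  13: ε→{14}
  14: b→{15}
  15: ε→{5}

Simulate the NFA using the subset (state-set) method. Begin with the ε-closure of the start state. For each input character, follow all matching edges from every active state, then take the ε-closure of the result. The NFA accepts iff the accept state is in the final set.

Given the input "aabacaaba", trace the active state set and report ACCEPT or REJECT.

S₀ = ε-closure({0}) = {0,1,2,4,5,6,8,10}
'a' @ 1: {7,9,12}
'a' @ 2: {}  — state set empty
rest 'bacaaba' ignored (set empty)
end set {} — state 5 not in

Answer: REJECT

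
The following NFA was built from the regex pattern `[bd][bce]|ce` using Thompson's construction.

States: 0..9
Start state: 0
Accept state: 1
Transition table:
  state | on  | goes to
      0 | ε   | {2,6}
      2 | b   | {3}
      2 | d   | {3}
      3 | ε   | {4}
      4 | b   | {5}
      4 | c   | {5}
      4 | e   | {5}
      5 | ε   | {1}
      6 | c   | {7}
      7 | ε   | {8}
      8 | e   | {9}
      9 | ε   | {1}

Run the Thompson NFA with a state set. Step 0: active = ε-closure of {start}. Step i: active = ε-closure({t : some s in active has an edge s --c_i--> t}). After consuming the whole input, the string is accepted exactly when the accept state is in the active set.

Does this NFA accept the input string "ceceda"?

Answer: REJECT

Trace:
initial (ε-close {0}): {0,2,6}
'c' @ 1: {7,8}
'e' @ 2: {1,9}  ✓accept
'c' @ 3: {}  — state set empty
rest 'eda' ignored (set empty)
after full input: {}  (accept=1 not in)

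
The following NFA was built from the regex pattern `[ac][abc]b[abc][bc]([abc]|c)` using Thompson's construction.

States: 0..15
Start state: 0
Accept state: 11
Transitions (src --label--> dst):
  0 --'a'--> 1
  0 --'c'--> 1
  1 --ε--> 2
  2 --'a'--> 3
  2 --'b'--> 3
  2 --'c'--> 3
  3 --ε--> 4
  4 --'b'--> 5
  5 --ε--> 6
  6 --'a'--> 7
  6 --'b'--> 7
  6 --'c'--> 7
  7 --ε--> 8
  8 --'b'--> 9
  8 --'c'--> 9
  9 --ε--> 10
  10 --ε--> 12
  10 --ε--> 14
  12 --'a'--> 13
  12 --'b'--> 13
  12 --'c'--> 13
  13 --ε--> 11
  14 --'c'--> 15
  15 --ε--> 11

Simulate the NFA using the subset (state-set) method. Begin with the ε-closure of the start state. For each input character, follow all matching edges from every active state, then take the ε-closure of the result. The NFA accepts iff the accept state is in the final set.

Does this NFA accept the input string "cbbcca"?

initial (ε-close {0}): {0}
'c' @ 1: {1,2}
'b' @ 2: {3,4}
'b' @ 3: {5,6}
'c' @ 4: {7,8}
'c' @ 5: {9,10,12,14}
'a' @ 6: {11,13}  ✓accept
after full input: {11,13}  (accept=11 in)

Answer: ACCEPT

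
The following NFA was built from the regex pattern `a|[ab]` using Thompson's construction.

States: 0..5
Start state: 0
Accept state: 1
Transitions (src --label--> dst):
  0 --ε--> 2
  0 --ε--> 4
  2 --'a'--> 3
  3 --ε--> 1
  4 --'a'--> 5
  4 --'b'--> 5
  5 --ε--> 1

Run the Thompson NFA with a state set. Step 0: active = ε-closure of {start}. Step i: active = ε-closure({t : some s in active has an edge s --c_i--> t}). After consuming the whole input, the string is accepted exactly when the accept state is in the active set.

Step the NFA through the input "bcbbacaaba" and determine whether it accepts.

start: ε-closure({0}) = {0,2,4}
'b' @ 1: {1,5}  ✓accept
'c' @ 2: {}  — dead — no transitions
rest 'bbacaaba' ignored (set empty)
final: {}; accept 1 not in set

Answer: REJECT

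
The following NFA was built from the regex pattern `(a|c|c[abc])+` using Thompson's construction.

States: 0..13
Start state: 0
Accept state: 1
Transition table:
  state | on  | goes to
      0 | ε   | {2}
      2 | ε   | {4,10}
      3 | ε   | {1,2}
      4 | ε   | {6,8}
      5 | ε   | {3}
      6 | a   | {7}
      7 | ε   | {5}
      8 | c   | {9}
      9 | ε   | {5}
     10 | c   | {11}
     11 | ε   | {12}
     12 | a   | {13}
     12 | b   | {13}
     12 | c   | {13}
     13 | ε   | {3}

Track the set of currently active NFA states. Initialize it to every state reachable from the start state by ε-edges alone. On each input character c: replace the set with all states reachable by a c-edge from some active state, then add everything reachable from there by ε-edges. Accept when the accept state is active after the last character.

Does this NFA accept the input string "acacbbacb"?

S₀ = ε-closure({0}) = {0,2,4,6,8,10}
'a' @ 1: {1,2,3,4,5,6,7,8,10}  (accept∈set)
'c' @ 2: {1,2,3,4,5,6,8,9,10,11,12}  (accept∈set)
'a' @ 3: {1,2,3,4,5,6,7,8,10,13}  (accept∈set)
'c' @ 4: {1,2,3,4,5,6,8,9,10,11,12}  (accept∈set)
'b' @ 5: {1,2,3,4,6,8,10,13}  (accept∈set)
'b' @ 6: {}  — no active states
rest 'acb' ignored (set empty)
end set {} — state 1 not in

Answer: REJECT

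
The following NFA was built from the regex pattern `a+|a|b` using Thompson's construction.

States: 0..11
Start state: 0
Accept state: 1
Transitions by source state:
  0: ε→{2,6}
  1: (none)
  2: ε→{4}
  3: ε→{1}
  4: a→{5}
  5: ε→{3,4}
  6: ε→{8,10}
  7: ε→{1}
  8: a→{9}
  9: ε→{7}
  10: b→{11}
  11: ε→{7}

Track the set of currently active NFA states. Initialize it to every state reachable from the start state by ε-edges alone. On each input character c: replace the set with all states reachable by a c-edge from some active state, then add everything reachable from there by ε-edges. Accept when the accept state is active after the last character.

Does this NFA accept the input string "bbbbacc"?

Answer: REJECT

Steps:
start: ε-closure({0}) = {0,2,4,6,8,10}
'b' @ 1: {1,7,11}  [accepting]
'b' @ 2: {}  — dead — no transitions
rest 'bbacc' ignored (set empty)
final: {}; accept 1 not in set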